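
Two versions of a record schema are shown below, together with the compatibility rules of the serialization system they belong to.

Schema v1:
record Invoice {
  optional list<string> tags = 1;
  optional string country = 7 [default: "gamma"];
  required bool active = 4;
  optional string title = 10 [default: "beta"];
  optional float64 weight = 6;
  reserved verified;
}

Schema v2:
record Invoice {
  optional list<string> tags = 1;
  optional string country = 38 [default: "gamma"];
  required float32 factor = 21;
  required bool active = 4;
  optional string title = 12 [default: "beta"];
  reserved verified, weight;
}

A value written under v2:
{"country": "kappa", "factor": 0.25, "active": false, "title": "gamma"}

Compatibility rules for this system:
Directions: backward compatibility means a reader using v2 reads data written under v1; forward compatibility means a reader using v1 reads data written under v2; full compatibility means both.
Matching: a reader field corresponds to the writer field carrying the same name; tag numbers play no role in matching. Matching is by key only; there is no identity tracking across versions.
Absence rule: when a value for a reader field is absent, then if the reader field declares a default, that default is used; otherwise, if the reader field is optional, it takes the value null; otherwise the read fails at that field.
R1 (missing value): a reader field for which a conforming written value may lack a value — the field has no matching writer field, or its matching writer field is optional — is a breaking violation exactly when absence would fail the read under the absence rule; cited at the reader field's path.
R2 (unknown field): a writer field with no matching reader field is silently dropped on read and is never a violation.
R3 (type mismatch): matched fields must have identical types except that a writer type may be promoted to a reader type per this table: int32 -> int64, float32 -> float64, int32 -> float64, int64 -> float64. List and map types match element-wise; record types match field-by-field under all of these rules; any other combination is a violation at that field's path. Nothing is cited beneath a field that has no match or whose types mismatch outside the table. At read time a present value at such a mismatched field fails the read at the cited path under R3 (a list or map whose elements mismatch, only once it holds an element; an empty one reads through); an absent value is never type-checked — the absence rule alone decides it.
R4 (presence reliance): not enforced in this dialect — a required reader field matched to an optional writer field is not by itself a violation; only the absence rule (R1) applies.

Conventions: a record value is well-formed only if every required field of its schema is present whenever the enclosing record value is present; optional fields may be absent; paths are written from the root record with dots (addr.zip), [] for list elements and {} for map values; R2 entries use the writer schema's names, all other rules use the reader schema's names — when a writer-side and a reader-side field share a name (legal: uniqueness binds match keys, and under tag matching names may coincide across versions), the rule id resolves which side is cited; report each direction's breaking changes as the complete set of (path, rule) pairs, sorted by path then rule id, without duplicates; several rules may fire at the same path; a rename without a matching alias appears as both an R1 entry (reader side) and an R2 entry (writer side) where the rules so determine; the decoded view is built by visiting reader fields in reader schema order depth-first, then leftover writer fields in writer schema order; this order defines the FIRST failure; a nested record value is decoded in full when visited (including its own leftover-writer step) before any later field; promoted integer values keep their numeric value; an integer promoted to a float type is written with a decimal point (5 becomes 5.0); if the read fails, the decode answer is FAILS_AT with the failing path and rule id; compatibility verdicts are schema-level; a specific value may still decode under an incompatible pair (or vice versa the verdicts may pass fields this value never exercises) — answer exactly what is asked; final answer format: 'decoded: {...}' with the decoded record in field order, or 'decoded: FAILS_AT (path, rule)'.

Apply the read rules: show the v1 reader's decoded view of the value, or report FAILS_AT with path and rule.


decoded: {"tags": null, "country": "kappa", "active": false, "title": "gamma", "weight": null}

each type pair in Invoice: writer, then reader
decoding the Invoice value with the v1 reader:
  tags := null (missing; optional => null)
  country := "kappa"
  active := false
  title := "gamma"
  weight := null (missing; optional => null)
  writer factor: no reader field; dropped
  => decoded: {"tags": null, "country": "kappa", "active": false, "title": "gamma", "weight": null}
ruling out the remaining Invoice differences:
  field country in record Invoice: tag 7 changed to 38 -> fires no rule on Invoice under this dialect and leaves the result unchanged
  removed field weight from record Invoice (its key "weight" joins the reserved list) -> fires no rule on Invoice under this dialect and leaves the result unchanged
  added field factor to record Invoice: required float32, tag 21 (in v2 it sits immediately before active) -> changes Invoice's schema-level verdicts only — the decode of this value is the same
  field title in record Invoice: tag 10 changed to 12 -> fires no rule on Invoice under this dialect and leaves the result unchanged


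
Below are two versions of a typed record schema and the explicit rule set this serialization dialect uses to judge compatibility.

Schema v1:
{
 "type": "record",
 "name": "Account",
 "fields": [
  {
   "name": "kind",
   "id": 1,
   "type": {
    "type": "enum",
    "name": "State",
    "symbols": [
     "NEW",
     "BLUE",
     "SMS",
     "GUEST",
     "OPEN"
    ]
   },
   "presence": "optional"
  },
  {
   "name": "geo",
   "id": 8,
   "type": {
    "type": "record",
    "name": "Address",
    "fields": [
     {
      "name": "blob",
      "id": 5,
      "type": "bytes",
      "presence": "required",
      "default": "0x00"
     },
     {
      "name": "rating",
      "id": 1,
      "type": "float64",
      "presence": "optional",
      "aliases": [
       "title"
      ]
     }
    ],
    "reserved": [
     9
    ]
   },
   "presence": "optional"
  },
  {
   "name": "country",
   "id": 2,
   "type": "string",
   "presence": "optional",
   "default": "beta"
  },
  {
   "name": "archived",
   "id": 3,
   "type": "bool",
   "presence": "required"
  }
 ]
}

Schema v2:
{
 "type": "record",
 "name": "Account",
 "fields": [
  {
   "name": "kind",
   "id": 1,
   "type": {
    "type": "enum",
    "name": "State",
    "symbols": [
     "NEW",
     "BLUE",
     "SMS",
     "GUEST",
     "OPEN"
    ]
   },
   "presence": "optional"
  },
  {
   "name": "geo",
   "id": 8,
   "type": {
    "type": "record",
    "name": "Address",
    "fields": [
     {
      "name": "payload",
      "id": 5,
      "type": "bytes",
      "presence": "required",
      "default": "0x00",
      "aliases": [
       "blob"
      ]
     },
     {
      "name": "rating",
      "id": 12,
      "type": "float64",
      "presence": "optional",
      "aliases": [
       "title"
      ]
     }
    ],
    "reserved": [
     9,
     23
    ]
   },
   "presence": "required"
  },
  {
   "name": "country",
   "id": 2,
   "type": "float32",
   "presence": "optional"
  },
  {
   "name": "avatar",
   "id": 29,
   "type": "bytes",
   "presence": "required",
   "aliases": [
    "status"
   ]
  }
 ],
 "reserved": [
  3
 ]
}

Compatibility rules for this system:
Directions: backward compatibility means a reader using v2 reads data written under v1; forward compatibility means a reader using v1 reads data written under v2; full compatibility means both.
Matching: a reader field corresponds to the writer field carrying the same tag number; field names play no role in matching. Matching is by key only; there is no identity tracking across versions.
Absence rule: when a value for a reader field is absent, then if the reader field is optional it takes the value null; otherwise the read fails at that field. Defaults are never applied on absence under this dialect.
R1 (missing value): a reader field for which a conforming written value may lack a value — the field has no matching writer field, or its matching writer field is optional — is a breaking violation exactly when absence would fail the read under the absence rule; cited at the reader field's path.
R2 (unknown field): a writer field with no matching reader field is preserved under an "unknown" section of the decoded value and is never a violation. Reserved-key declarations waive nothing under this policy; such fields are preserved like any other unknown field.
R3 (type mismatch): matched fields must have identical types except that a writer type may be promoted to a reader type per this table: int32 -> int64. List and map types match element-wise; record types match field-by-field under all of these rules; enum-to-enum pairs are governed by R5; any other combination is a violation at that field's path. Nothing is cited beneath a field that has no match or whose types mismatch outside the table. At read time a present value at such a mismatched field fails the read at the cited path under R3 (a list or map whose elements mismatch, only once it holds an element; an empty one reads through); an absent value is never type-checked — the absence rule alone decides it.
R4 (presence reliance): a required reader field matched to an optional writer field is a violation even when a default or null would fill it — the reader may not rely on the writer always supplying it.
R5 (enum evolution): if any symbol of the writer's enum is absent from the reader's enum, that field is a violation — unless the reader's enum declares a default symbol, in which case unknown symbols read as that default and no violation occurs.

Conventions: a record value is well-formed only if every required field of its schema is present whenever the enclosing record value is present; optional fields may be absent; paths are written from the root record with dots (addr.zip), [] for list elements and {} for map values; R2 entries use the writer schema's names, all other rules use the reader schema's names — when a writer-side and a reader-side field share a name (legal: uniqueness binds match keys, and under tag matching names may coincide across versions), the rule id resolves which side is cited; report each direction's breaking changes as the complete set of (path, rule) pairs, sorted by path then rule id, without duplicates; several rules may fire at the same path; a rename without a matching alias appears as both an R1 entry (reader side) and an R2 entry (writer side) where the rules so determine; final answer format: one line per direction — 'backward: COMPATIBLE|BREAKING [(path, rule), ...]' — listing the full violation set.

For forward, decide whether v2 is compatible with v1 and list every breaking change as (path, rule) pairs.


forward: BREAKING [(archived, R1), (country, R3)]

the writer's type comes first in each Account pair
forward for Account (reader v1, writer v2):
  writer optional, State -> State: reader kind maps from writer kind
  writer required, Address -> Address: reader geo maps from writer geo
  writer optional, float32 -> string: reader country maps from writer country
  no writer field matches reader archived
  writer field avatar has no reader counterpart
  writer required, bytes -> bytes: reader geo.blob maps from writer geo.payload
  no writer field matches reader geo.rating
  writer field geo.rating has no reader counterpart
  violation R1 at archived
  violation R3 at country
  => forward: BREAKING (2)
remaining Account differences; none change what is asked:
  field rating in record Address: tag 1 changed to 12 -> triggers nothing under Account's printed rules — same verdict
  renamed field blob to payload in record Address (alias blob declared on the renamed field) -> triggers nothing under Account's printed rules — same verdict
  added field avatar to record Account: required bytes, tag 29 (in v2 it sits last) -> its effect on Account is confined to the backward direction, not asked
  field geo in record Account: optional changed to required -> its effect on Account is confined to the backward direction, not asked


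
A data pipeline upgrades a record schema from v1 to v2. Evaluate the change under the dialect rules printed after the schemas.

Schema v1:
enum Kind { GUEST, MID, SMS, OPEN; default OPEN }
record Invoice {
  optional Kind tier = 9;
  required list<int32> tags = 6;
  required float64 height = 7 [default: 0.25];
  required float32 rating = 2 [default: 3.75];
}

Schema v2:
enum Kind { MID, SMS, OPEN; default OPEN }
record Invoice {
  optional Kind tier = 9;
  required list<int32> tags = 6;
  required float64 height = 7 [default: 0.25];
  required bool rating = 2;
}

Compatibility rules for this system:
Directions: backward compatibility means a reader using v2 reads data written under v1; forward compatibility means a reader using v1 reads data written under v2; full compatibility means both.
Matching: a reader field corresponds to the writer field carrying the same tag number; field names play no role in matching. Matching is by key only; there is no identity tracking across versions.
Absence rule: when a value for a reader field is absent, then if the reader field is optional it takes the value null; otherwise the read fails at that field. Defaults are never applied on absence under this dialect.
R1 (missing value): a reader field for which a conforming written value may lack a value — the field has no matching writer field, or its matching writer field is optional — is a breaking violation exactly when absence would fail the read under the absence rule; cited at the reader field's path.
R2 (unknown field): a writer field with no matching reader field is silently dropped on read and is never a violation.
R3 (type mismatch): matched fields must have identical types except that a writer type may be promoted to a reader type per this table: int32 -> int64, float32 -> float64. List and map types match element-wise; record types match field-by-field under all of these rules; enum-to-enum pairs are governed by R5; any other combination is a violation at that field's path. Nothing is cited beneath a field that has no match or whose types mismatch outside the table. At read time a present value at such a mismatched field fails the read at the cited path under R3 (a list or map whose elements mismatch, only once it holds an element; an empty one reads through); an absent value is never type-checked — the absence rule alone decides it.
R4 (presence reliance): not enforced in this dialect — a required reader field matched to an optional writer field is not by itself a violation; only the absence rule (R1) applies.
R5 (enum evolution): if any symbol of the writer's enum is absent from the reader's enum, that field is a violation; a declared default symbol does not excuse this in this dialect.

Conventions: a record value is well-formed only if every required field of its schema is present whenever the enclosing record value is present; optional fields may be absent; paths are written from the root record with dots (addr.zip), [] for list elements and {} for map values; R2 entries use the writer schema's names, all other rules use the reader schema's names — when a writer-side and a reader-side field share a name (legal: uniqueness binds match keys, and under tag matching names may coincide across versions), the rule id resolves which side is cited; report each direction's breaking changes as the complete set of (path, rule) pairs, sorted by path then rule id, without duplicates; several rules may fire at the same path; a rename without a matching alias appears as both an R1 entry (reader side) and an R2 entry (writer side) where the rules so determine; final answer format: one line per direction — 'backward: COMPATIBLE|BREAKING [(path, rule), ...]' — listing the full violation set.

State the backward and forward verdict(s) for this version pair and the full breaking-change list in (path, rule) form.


backward: BREAKING [(rating, R3), (tier, R5)]; forward: BREAKING [(rating, R3)]

each type pair in Invoice: writer, then reader
backward on Invoice — v2 reading data written by v1:
  tier: Kind -> Kind, writer optional; from tier
  tags: list<int32> -> list<int32>, writer required; from tags
  height: float64 -> float64, writer required; from height
  rating: float32 -> bool, writer required; from rating
  rule R3 violated at rating
  rule R5 violated at tier
  => backward: BREAKING (2)
forward on Invoice — v1 reading data written by v2:
  tier: Kind -> Kind, writer optional; from tier
  tags: list<int32> -> list<int32>, writer required; from tags
  height: float64 -> float64, writer required; from height
  rating: bool -> float32, writer required; from rating
  rule R3 violated at rating
  => forward: BREAKING (1)


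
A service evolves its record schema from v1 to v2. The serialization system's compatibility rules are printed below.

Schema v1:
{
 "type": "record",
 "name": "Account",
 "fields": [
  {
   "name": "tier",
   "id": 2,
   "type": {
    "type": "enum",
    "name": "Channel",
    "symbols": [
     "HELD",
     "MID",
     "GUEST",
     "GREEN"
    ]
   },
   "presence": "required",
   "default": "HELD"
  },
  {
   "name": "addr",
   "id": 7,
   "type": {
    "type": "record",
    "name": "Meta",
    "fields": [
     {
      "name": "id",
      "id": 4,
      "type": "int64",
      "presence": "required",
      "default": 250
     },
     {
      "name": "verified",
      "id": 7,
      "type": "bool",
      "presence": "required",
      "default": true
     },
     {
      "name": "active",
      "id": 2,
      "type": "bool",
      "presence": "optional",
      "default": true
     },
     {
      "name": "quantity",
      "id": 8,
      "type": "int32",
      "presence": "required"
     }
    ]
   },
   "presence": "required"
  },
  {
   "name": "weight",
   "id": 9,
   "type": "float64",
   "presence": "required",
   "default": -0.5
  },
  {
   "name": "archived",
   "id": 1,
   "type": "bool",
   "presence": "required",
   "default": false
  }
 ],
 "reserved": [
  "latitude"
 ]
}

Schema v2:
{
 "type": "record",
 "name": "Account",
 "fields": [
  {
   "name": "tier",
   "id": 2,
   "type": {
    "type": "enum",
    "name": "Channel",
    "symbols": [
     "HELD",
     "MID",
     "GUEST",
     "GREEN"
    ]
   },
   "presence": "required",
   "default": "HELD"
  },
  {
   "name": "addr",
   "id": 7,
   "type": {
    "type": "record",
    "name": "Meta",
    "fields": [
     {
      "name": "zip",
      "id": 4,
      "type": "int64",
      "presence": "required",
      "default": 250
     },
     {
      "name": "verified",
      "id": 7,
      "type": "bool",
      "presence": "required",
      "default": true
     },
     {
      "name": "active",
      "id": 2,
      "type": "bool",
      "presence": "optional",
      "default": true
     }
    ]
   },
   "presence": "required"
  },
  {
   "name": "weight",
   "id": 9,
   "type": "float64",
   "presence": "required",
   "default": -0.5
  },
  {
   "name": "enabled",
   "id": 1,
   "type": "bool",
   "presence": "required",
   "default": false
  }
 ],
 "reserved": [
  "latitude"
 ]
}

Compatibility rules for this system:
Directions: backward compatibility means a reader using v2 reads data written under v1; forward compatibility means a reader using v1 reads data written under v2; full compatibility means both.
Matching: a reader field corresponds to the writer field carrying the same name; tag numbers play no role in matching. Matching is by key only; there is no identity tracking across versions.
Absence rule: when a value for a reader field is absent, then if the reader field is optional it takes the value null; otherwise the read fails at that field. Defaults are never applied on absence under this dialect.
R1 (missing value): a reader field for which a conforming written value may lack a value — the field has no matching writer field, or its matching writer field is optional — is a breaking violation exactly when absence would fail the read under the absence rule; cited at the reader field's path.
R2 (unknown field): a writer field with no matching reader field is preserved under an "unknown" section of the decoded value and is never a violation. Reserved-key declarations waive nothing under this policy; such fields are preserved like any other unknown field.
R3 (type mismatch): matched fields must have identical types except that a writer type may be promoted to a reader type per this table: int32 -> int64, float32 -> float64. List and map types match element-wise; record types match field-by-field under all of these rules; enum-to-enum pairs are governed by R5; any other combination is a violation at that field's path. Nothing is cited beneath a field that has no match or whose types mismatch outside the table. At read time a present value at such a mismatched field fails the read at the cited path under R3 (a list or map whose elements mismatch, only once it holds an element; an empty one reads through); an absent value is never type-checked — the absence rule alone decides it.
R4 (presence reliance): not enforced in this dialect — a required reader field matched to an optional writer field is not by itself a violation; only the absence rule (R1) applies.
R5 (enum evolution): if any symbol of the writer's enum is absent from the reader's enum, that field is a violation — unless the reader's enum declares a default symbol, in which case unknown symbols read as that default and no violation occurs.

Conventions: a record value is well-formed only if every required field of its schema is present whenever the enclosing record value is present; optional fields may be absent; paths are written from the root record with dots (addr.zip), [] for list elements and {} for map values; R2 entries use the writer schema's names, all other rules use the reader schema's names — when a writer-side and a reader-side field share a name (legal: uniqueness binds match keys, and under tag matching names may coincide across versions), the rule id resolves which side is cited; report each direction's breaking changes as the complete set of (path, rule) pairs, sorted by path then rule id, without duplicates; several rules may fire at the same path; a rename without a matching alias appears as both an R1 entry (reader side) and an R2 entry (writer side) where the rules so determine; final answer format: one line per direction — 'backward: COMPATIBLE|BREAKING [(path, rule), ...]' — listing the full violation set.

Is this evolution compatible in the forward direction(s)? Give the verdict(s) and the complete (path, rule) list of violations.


forward: BREAKING [(addr.id, R1), (addr.quantity, R1), (archived, R1)]

the writer's type comes first in each Account pair
forward pass over Account, reader schema v1, writer schema v2:
  tier <- tier (Channel -> Channel, writer required)
  addr <- addr (Meta -> Meta, writer required)
  weight <- weight (float64 -> float64, writer required)
  no writer field matches reader archived
  leftover writer field: enabled
  no writer field matches reader addr.id
  addr.verified <- addr.verified (bool -> bool, writer required)
  addr.active <- addr.active (bool -> bool, writer optional)
  no writer field matches reader addr.quantity
  leftover writer field: addr.zip
  R1 fires at addr.id
  R1 fires at addr.quantity
  R1 fires at archived
  => forward: BREAKING (3)


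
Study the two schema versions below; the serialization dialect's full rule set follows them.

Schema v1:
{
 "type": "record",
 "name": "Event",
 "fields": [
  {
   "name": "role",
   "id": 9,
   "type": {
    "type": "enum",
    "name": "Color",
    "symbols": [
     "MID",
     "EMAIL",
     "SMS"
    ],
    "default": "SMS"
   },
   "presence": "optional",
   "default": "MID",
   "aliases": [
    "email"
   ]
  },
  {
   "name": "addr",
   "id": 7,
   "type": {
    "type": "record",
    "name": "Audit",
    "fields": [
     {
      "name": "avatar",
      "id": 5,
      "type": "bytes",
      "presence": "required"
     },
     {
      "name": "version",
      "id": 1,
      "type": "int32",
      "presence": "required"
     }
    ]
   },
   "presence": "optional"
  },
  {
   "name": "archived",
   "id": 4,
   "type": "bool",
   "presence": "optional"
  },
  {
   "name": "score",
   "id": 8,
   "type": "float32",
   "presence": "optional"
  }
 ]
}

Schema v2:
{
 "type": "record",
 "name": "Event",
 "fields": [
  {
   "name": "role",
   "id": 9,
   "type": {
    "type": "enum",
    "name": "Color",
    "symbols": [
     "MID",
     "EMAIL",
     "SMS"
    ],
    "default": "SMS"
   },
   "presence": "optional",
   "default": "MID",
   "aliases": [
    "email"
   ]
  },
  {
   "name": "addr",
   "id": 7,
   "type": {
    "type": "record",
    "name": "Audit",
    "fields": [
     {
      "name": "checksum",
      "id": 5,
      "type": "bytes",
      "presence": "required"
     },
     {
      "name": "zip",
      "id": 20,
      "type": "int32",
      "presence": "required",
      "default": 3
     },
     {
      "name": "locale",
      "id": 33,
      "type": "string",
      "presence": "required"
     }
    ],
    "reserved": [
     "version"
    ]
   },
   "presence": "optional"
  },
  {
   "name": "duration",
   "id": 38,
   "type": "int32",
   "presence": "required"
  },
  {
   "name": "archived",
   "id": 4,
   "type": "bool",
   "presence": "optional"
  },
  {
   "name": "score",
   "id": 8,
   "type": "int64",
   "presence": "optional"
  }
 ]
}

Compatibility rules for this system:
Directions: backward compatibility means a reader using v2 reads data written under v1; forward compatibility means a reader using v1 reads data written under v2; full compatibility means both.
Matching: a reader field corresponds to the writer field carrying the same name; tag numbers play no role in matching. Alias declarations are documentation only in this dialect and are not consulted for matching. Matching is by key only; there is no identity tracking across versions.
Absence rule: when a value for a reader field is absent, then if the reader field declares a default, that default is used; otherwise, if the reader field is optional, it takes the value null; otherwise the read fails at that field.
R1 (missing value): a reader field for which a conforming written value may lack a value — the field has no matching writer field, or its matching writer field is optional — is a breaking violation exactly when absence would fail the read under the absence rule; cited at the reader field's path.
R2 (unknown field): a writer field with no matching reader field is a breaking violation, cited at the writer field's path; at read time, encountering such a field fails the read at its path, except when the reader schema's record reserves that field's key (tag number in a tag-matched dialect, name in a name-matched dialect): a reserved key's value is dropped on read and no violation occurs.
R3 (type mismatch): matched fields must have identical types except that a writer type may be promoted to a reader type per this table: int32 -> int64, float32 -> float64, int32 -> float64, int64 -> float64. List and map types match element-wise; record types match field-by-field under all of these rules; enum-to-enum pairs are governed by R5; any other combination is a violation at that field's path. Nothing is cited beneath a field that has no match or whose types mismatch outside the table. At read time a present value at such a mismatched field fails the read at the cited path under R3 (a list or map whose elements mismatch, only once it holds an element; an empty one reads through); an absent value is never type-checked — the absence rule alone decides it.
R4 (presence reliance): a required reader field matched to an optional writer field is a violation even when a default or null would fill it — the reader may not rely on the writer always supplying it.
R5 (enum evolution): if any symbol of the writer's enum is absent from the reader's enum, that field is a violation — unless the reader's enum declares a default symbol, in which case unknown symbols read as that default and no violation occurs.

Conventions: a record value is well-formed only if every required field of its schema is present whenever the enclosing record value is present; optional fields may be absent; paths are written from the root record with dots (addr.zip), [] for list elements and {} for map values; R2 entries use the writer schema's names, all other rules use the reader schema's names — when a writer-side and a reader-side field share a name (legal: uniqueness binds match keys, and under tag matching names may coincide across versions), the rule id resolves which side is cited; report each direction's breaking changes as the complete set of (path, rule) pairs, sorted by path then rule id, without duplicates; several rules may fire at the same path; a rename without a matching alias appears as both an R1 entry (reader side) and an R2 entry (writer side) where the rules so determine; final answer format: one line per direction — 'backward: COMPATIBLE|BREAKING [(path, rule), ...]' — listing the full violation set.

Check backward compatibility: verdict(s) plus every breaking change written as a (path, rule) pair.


backward: BREAKING [(addr.avatar, R2), (addr.checksum, R1), (addr.locale, R1), (duration, R1), (score, R3)]

the writer's type comes first in each Event pair
backward pass over Event, reader schema v2, writer schema v1:
  role: paired with writer role (Color -> Color; writer optional)
  addr: paired with writer addr (Audit -> Audit; writer optional)
  duration: no writer-side match
  archived: paired with writer archived (bool -> bool; writer optional)
  score: paired with writer score (float32 -> int64; writer optional)
  addr.checksum: no writer-side match
  addr.zip: no writer-side match
  addr.locale: no writer-side match
  writer field addr.avatar has no reader counterpart
  writer field addr.version has no reader counterpart
  breaking: (addr.avatar, R2)
  breaking: (addr.checksum, R1)
  breaking: (addr.locale, R1)
  breaking: (duration, R1)
  breaking: (score, R3)
  => backward: BREAKING (5)
diffs on Event not affecting the asked answer:
  added field zip to record Audit: required int32, tag 20, default 3 (in v2 it sits last) -> matters only for Event's forward compatibility — outside the asked direction
  removed field version from record Audit (its key "version" joins the reserved list) -> matters only for Event's forward compatibility — outside the asked direction


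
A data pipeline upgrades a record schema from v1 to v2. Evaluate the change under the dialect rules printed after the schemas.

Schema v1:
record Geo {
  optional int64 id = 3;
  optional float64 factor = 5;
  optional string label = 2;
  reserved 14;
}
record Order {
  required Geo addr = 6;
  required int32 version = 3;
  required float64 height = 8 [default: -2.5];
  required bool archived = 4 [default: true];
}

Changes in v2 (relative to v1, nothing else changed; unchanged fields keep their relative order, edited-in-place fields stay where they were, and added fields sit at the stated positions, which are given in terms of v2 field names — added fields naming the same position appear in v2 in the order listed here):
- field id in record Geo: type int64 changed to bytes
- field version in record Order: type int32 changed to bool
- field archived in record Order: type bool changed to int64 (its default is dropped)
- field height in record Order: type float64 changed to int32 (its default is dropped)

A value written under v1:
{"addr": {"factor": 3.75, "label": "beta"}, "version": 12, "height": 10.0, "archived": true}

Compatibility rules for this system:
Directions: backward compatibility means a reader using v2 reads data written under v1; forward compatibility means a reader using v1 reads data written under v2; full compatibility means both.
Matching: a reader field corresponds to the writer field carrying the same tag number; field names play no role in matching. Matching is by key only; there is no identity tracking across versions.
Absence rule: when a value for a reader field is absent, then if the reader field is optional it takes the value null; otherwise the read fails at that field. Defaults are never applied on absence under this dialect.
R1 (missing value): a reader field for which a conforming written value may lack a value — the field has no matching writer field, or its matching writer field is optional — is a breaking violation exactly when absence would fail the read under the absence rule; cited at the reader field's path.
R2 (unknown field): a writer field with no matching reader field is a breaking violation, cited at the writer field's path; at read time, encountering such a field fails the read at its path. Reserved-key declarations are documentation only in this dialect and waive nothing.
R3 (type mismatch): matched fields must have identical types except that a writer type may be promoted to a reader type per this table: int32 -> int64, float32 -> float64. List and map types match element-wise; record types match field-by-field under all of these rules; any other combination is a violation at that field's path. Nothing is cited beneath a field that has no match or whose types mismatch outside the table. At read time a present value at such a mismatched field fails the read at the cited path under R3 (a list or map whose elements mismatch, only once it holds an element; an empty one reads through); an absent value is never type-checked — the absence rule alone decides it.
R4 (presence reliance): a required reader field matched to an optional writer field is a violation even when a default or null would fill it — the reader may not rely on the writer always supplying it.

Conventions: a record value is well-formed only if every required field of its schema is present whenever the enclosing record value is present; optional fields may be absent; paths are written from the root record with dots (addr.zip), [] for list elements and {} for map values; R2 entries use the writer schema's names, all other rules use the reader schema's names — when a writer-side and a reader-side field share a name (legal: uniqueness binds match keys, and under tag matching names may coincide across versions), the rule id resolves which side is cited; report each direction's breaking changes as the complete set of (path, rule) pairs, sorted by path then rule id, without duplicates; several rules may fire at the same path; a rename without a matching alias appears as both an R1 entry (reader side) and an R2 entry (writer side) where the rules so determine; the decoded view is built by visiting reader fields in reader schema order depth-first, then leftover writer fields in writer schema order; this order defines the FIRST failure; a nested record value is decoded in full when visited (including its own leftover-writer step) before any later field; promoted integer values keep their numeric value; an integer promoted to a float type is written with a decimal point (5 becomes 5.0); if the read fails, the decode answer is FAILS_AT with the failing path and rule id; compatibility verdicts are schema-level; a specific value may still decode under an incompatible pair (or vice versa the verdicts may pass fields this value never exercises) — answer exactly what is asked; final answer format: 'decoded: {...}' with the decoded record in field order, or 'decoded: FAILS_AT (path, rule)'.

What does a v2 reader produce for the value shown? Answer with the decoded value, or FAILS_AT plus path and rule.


in Order below, arrows point writer -> reader
decode walk for Order under reader schema v2:
  addr.id := null (not supplied -> null)
  addr.factor := 3.75
  addr.label := "beta"
  read fails at version under R3
  => FAILS_AT (version, R3)
remaining Order differences; none change what is asked:
  field id in record Geo: type int64 changed to bytes -> shifts the Order verdicts, not this decode
  field archived in record Order: type bool changed to int64 (its default is dropped) -> shifts the Order verdicts, not this decode
  field height in record Order: type float64 changed to int32 (its default is dropped) -> shifts the Order verdicts, not this decode

decoded: FAILS_AT (version, R3)


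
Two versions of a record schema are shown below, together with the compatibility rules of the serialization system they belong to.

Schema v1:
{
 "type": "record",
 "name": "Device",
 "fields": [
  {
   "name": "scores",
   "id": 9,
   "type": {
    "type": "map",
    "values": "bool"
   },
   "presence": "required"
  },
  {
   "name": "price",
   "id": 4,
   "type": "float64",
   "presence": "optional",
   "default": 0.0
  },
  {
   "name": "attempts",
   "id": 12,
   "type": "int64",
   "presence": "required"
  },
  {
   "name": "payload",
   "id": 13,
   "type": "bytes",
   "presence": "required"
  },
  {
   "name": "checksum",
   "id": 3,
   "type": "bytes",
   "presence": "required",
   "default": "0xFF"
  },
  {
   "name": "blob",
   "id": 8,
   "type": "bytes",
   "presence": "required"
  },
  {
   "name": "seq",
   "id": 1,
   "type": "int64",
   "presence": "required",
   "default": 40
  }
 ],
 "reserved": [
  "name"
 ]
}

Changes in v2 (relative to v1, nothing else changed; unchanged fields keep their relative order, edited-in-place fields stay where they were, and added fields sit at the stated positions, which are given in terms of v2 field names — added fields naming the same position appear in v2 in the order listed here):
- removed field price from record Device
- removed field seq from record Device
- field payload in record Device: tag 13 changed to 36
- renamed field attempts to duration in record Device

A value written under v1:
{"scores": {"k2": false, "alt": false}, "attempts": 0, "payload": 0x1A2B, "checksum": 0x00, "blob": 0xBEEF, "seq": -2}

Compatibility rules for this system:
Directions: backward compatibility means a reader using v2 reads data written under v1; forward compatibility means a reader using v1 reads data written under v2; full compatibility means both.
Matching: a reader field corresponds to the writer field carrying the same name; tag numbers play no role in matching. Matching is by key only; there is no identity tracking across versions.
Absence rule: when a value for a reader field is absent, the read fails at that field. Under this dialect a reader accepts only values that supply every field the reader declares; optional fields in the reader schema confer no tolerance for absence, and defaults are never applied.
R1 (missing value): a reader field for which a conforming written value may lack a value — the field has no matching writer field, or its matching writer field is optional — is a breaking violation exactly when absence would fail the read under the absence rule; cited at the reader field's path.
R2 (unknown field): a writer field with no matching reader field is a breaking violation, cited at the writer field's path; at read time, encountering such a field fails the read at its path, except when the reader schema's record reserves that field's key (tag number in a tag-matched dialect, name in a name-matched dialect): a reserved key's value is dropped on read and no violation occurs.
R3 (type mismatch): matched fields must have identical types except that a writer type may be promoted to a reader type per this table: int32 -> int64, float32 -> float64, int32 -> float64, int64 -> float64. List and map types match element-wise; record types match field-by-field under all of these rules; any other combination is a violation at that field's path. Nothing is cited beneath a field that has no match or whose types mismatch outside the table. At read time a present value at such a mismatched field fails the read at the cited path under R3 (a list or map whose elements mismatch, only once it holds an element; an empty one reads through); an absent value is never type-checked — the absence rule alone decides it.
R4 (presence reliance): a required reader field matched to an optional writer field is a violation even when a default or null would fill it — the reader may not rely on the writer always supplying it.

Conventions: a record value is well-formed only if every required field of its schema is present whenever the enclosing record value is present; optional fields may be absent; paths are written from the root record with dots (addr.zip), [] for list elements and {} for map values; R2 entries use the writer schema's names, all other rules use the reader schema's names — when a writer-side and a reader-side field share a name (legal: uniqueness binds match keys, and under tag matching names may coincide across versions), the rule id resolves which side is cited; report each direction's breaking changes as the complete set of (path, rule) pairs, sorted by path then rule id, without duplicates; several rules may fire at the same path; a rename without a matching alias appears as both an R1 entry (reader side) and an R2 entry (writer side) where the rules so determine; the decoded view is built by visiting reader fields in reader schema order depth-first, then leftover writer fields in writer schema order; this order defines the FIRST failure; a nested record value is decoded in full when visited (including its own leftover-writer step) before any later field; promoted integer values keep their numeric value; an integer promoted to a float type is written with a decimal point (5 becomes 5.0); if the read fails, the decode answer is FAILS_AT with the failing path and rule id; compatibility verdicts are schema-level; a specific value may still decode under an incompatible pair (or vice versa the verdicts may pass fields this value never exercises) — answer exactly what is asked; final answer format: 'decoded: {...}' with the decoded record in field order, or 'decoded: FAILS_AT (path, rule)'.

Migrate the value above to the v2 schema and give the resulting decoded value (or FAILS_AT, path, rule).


decoded: FAILS_AT (duration, R1)

in Device below, arrows point writer -> reader
decode walk for Device under reader schema v2:
  scores := {"k2": false, "alt": false}
  read fails at duration under R1 (no fill)
  => FAILS_AT (duration, R1)
diffs on Device not affecting the asked answer:
  removed field seq from record Device -> affects the rule determinations only; this particular Device value decodes identically
  field payload in record Device: tag 13 changed to 36 -> triggers nothing under the printed rules; the Device answer is the same either way
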